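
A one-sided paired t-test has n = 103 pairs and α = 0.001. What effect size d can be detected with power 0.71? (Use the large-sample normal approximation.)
d ≈ 0.36

Minimum detectable effect (paired t-test, normal approximation):
d = (z_α + z_β) / √n
d = (3.090 + 0.553) / √103
d = 3.644 / 10.149
d ≈ 0.36

By Cohen's convention (0.2 small / 0.5 medium / 0.8 large): small effect.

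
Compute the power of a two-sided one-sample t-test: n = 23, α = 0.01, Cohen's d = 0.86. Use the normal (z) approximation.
Power ≈ 0.94

Power calculation (one-sample t-test, normal approximation):
z_β = d · √n - z_{α/2}
z_β = 0.86 · √23 - 2.576
z_β = 0.86 · 4.796 - 2.576
z_β = 1.549

Power = Φ(z_β) = Φ(1.549) ≈ 0.939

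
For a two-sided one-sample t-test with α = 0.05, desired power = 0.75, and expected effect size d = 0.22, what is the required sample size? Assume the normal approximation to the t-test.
n = 144

Sample size formula (one-sample t-test, normal approximation):
n = ((z_{α/2} + z_β) / d)²

z_{α/2} = 1.960 (for α = 0.05, two-sided)
z_β = 0.674 (for power = 0.75)
d = 0.22

n = ((1.960 + 0.674) / 0.22)²
n = (11.973)²
n ≈ 143.35
Round up to the next whole number: n = 144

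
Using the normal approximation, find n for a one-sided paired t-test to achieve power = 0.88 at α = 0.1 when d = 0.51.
n = 24 pairs

Sample size formula (paired t-test, normal approximation):
n = ((z_α + z_β) / d)²

z_α = 1.282 (for α = 0.1, one-sided)
z_β = 1.175 (for power = 0.88)
d = 0.51

n = ((1.282 + 1.175) / 0.51)²
n = (4.818)²
n ≈ 23.21
Round up to the next whole number: n = 24 pairs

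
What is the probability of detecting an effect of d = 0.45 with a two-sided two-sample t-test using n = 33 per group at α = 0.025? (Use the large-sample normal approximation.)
Power ≈ 0.34

Power calculation (two-sample t-test, normal approximation):
z_β = d · √(n/2) - z_{α/2}
z_β = 0.45 · √(33/2) - 2.241
z_β = 0.45 · 4.062 - 2.241
z_β = -0.413

Power = Φ(z_β) = Φ(-0.413) ≈ 0.340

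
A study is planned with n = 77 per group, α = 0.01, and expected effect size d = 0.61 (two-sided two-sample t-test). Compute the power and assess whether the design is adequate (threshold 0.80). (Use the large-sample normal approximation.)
Power ≈ 0.89; the study is adequately powered (power ≥ 0.80)

Power calculation (two-sample t-test, normal approximation):
z_β = d · √(n/2) - z_{α/2}
z_β = 0.61 · √(77/2) - 2.576
z_β = 0.61 · 6.205 - 2.576
z_β = 1.209

Power = Φ(z_β) = Φ(1.209) ≈ 0.887

Effect size d = 0.61 is medium by Cohen's convention (0.2/0.5/0.8).

Threshold: power ≥ 0.80 is conventionally adequate.
Power ≈ 0.89 → the study is adequately powered (power ≥ 0.80).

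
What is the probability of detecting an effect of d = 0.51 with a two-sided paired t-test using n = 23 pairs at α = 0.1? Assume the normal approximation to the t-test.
Power ≈ 0.79

Power calculation (paired t-test, normal approximation):
z_β = d · √n - z_{α/2}
z_β = 0.51 · √23 - 1.645
z_β = 0.51 · 4.796 - 1.645
z_β = 0.801

Power = Φ(z_β) = Φ(0.801) ≈ 0.788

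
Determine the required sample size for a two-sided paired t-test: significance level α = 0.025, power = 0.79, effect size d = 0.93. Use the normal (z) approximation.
n = 11 pairs

Sample size formula (paired t-test, normal approximation):
n = ((z_{α/2} + z_β) / d)²

z_{α/2} = 2.241 (for α = 0.025, two-sided)
z_β = 0.806 (for power = 0.79)
d = 0.93

n = ((2.241 + 0.806) / 0.93)²
n = (3.276)²
n ≈ 10.73
Round up to the next whole number: n = 11 pairs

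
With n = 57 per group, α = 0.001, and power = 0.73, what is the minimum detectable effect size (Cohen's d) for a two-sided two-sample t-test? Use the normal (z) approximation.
d ≈ 0.73

Minimum detectable effect (two-sample t-test, normal approximation):
d = (z_{α/2} + z_β) / √(n/2)
d = (3.291 + 0.613) / √(57/2)
d = 3.903 / 5.339
d ≈ 0.73

By Cohen's convention (0.2 small / 0.5 medium / 0.8 large): medium effect.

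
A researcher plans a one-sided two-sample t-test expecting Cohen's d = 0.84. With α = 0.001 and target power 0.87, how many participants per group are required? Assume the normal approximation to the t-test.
n = 51 per group

Sample size formula (two-sample t-test, normal approximation):
n = 2 · ((z_α + z_β) / d)²

z_α = 3.090 (for α = 0.001, one-sided)
z_β = 1.126 (for power = 0.87)
d = 0.84

n = 2 · ((3.090 + 1.126) / 0.84)²
n = 2 · (5.019)²
n ≈ 50.38
Round up to the next whole number: n = 51 per group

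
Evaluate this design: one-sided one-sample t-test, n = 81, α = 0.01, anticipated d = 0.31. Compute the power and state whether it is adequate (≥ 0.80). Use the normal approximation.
Power ≈ 0.68; the study is underpowered (power < 0.80)

Power calculation (one-sample t-test, normal approximation):
z_β = d · √n - z_α
z_β = 0.31 · √81 - 2.326
z_β = 0.31 · 9.000 - 2.326
z_β = 0.464

Power = Φ(z_β) = Φ(0.464) ≈ 0.679

Effect size d = 0.31 is small by Cohen's convention (0.2/0.5/0.8).

Threshold: power ≥ 0.80 is conventionally adequate.
Power ≈ 0.68 → the study is underpowered (power < 0.80).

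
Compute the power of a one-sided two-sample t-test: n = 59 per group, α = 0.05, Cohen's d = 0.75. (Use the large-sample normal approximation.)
Power ≈ 0.99

Power calculation (two-sample t-test, normal approximation):
z_β = d · √(n/2) - z_α
z_β = 0.75 · √(59/2) - 1.645
z_β = 0.75 · 5.431 - 1.645
z_β = 2.429

Power = Φ(z_β) = Φ(2.429) ≈ 0.992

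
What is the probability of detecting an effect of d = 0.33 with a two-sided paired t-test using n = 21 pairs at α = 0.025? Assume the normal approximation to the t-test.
Power ≈ 0.23

Power calculation (paired t-test, normal approximation):
z_β = d · √n - z_{α/2}
z_β = 0.33 · √21 - 2.241
z_β = 0.33 · 4.583 - 2.241
z_β = -0.729

Power = Φ(z_β) = Φ(-0.729) ≈ 0.233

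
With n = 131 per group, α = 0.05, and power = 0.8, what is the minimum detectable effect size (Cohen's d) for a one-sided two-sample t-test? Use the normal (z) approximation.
d ≈ 0.31

Minimum detectable effect (two-sample t-test, normal approximation):
d = (z_α + z_β) / √(n/2)
d = (1.645 + 0.842) / √(131/2)
d = 2.486 / 8.093
d ≈ 0.31

By Cohen's convention (0.2 small / 0.5 medium / 0.8 large): small effect.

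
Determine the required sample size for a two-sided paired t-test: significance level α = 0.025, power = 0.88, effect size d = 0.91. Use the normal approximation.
n = 15 pairs

Sample size formula (paired t-test, normal approximation):
n = ((z_{α/2} + z_β) / d)²

z_{α/2} = 2.241 (for α = 0.025, two-sided)
z_β = 1.175 (for power = 0.88)
d = 0.91

n = ((2.241 + 1.175) / 0.91)²
n = (3.754)²
n ≈ 14.09
Round up to the next whole number: n = 15 pairs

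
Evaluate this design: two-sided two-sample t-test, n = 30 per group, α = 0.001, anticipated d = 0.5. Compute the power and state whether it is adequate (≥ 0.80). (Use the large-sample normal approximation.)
Power ≈ 0.09; the study is underpowered (power < 0.80)

Power calculation (two-sample t-test, normal approximation):
z_β = d · √(n/2) - z_{α/2}
z_β = 0.5 · √(30/2) - 3.291
z_β = 0.5 · 3.873 - 3.291
z_β = -1.354

Power = Φ(z_β) = Φ(-1.354) ≈ 0.088

Effect size d = 0.5 is medium by Cohen's convention (0.2/0.5/0.8).

Threshold: power ≥ 0.80 is conventionally adequate.
Power ≈ 0.09 → the study is underpowered (power < 0.80).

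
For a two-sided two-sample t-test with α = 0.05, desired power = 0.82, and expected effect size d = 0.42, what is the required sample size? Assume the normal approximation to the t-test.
n = 94 per group

Sample size formula (two-sample t-test, normal approximation):
n = 2 · ((z_{α/2} + z_β) / d)²

z_{α/2} = 1.960 (for α = 0.05, two-sided)
z_β = 0.915 (for power = 0.82)
d = 0.42

n = 2 · ((1.960 + 0.915) / 0.42)²
n = 2 · (6.845)²
n ≈ 93.71
Round up to the next whole number: n = 94 per group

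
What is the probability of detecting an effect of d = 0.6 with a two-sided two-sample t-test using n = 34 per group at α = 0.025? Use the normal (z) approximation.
Power ≈ 0.59

Power calculation (two-sample t-test, normal approximation):
z_β = d · √(n/2) - z_{α/2}
z_β = 0.6 · √(34/2) - 2.241
z_β = 0.6 · 4.123 - 2.241
z_β = 0.232

Power = Φ(z_β) = Φ(0.232) ≈ 0.592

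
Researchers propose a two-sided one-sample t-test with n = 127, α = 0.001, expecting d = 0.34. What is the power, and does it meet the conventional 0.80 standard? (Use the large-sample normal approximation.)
Power ≈ 0.71; the study is underpowered (power < 0.80)

Power calculation (one-sample t-test, normal approximation):
z_β = d · √n - z_{α/2}
z_β = 0.34 · √127 - 3.291
z_β = 0.34 · 11.269 - 3.291
z_β = 0.541

Power = Φ(z_β) = Φ(0.541) ≈ 0.706

Effect size d = 0.34 is small by Cohen's convention (0.2/0.5/0.8).

Threshold: power ≥ 0.80 is conventionally adequate.
Power ≈ 0.71 → the study is underpowered (power < 0.80).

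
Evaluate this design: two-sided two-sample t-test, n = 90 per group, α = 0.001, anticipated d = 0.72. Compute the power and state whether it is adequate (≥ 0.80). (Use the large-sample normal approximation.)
Power ≈ 0.94; the study is adequately powered (power ≥ 0.80)

Power calculation (two-sample t-test, normal approximation):
z_β = d · √(n/2) - z_{α/2}
z_β = 0.72 · √(90/2) - 3.291
z_β = 0.72 · 6.708 - 3.291
z_β = 1.539

Power = Φ(z_β) = Φ(1.539) ≈ 0.938

Effect size d = 0.72 is medium by Cohen's convention (0.2/0.5/0.8).

Threshold: power ≥ 0.80 is conventionally adequate.
Power ≈ 0.94 → the study is adequately powered (power ≥ 0.80).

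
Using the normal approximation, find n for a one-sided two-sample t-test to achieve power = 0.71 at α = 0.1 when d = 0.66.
n = 16 per group

Sample size formula (two-sample t-test, normal approximation):
n = 2 · ((z_α + z_β) / d)²

z_α = 1.282 (for α = 0.1, one-sided)
z_β = 0.553 (for power = 0.71)
d = 0.66

n = 2 · ((1.282 + 0.553) / 0.66)²
n = 2 · (2.780)²
n ≈ 15.46
Round up to the next whole number: n = 16 per group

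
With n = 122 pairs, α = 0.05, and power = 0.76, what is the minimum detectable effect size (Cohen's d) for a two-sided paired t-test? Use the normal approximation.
d ≈ 0.24

Minimum detectable effect (paired t-test, normal approximation):
d = (z_{α/2} + z_β) / √n
d = (1.960 + 0.706) / √122
d = 2.666 / 11.045
d ≈ 0.24

By Cohen's convention (0.2 small / 0.5 medium / 0.8 large): small effect.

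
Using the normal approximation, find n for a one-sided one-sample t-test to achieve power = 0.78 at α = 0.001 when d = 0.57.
n = 46

Sample size formula (one-sample t-test, normal approximation):
n = ((z_α + z_β) / d)²

z_α = 3.090 (for α = 0.001, one-sided)
z_β = 0.772 (for power = 0.78)
d = 0.57

n = ((3.090 + 0.772) / 0.57)²
n = (6.775)²
n ≈ 45.90
Round up to the next whole number: n = 46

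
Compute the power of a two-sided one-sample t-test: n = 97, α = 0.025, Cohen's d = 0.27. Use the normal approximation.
Power ≈ 0.66

Power calculation (one-sample t-test, normal approximation):
z_β = d · √n - z_{α/2}
z_β = 0.27 · √97 - 2.241
z_β = 0.27 · 9.849 - 2.241
z_β = 0.418

Power = Φ(z_β) = Φ(0.418) ≈ 0.662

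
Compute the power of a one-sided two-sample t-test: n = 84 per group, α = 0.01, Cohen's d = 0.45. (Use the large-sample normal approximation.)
Power ≈ 0.72

Power calculation (two-sample t-test, normal approximation):
z_β = d · √(n/2) - z_α
z_β = 0.45 · √(84/2) - 2.326
z_β = 0.45 · 6.481 - 2.326
z_β = 0.590

Power = Φ(z_β) = Φ(0.590) ≈ 0.722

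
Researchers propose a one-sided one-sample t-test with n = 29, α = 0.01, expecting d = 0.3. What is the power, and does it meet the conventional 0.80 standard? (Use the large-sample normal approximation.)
Power ≈ 0.24; the study is underpowered (power < 0.80)

Power calculation (one-sample t-test, normal approximation):
z_β = d · √n - z_α
z_β = 0.3 · √29 - 2.326
z_β = 0.3 · 5.385 - 2.326
z_β = -0.711

Power = Φ(z_β) = Φ(-0.711) ≈ 0.239

Effect size d = 0.3 is small by Cohen's convention (0.2/0.5/0.8).

Threshold: power ≥ 0.80 is conventionally adequate.
Power ≈ 0.24 → the study is underpowered (power < 0.80).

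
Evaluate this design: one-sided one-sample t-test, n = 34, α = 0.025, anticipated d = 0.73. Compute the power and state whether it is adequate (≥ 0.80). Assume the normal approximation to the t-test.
Power ≈ 0.99; the study is adequately powered (power ≥ 0.80)

Power calculation (one-sample t-test, normal approximation):
z_β = d · √n - z_α
z_β = 0.73 · √34 - 1.960
z_β = 0.73 · 5.831 - 1.960
z_β = 2.297

Power = Φ(z_β) = Φ(2.297) ≈ 0.989

Effect size d = 0.73 is medium by Cohen's convention (0.2/0.5/0.8).

Threshold: power ≥ 0.80 is conventionally adequate.
Power ≈ 0.99 → the study is adequately powered (power ≥ 0.80).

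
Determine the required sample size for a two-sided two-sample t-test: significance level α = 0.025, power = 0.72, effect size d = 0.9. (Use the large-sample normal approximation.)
n = 20 per group

Sample size formula (two-sample t-test, normal approximation):
n = 2 · ((z_{α/2} + z_β) / d)²

z_{α/2} = 2.241 (for α = 0.025, two-sided)
z_β = 0.583 (for power = 0.72)
d = 0.9

n = 2 · ((2.241 + 0.583) / 0.9)²
n = 2 · (3.138)²
n ≈ 19.69
Round up to the next whole number: n = 20 per group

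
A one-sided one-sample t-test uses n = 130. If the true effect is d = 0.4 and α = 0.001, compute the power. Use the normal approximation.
Power ≈ 0.93

Power calculation (one-sample t-test, normal approximation):
z_β = d · √n - z_α
z_β = 0.4 · √130 - 3.090
z_β = 0.4 · 11.402 - 3.090
z_β = 1.470

Power = Φ(z_β) = Φ(1.470) ≈ 0.929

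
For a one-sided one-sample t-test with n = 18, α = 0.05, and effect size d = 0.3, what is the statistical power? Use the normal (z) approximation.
Power ≈ 0.35

Power calculation (one-sample t-test, normal approximation):
z_β = d · √n - z_α
z_β = 0.3 · √18 - 1.645
z_β = 0.3 · 4.243 - 1.645
z_β = -0.372

Power = Φ(z_β) = Φ(-0.372) ≈ 0.355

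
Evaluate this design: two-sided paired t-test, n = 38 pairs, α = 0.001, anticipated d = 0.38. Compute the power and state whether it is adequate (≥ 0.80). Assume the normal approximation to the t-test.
Power ≈ 0.17; the study is underpowered (power < 0.80)

Power calculation (paired t-test, normal approximation):
z_β = d · √n - z_{α/2}
z_β = 0.38 · √38 - 3.291
z_β = 0.38 · 6.164 - 3.291
z_β = -0.948

Power = Φ(z_β) = Φ(-0.948) ≈ 0.172

Effect size d = 0.38 is small by Cohen's convention (0.2/0.5/0.8).

Threshold: power ≥ 0.80 is conventionally adequate.
Power ≈ 0.17 → the study is underpowered (power < 0.80).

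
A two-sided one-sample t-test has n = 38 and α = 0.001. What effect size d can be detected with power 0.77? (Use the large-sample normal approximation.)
d ≈ 0.65

Minimum detectable effect (one-sample t-test, normal approximation):
d = (z_{α/2} + z_β) / √n
d = (3.291 + 0.739) / √38
d = 4.029 / 6.164
d ≈ 0.65

By Cohen's convention (0.2 small / 0.5 medium / 0.8 large): medium effect.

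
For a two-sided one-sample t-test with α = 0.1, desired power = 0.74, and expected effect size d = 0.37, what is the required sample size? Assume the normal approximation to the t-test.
n = 39

Sample size formula (one-sample t-test, normal approximation):
n = ((z_{α/2} + z_β) / d)²

z_{α/2} = 1.645 (for α = 0.1, two-sided)
z_β = 0.643 (for power = 0.74)
d = 0.37

n = ((1.645 + 0.643) / 0.37)²
n = (6.184)²
n ≈ 38.24
Round up to the next whole number: n = 39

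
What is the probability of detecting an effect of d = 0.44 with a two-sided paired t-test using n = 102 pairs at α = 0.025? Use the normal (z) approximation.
Power ≈ 0.99

Power calculation (paired t-test, normal approximation):
z_β = d · √n - z_{α/2}
z_β = 0.44 · √102 - 2.241
z_β = 0.44 · 10.100 - 2.241
z_β = 2.202

Power = Φ(z_β) = Φ(2.202) ≈ 0.986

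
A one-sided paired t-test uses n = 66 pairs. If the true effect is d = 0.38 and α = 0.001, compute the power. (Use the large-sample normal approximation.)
Power ≈ 0.50

Power calculation (paired t-test, normal approximation):
z_β = d · √n - z_α
z_β = 0.38 · √66 - 3.090
z_β = 0.38 · 8.124 - 3.090
z_β = -0.003

Power = Φ(z_β) = Φ(-0.003) ≈ 0.499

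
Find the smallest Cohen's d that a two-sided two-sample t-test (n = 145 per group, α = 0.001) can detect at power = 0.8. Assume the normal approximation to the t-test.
d ≈ 0.49

Minimum detectable effect (two-sample t-test, normal approximation):
d = (z_{α/2} + z_β) / √(n/2)
d = (3.291 + 0.842) / √(145/2)
d = 4.132 / 8.515
d ≈ 0.49

By Cohen's convention (0.2 small / 0.5 medium / 0.8 large): small effect.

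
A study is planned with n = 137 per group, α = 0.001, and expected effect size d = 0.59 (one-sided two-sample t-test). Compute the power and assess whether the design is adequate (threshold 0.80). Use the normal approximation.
Power ≈ 0.96; the study is adequately powered (power ≥ 0.80)

Power calculation (two-sample t-test, normal approximation):
z_β = d · √(n/2) - z_α
z_β = 0.59 · √(137/2) - 3.090
z_β = 0.59 · 8.276 - 3.090
z_β = 1.793

Power = Φ(z_β) = Φ(1.793) ≈ 0.964

Effect size d = 0.59 is medium by Cohen's convention (0.2/0.5/0.8).

Threshold: power ≥ 0.80 is conventionally adequate.
Power ≈ 0.96 → the study is adequately powered (power ≥ 0.80).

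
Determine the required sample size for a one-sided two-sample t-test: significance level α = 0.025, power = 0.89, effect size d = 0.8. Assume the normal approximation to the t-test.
n = 32 per group

Sample size formula (two-sample t-test, normal approximation):
n = 2 · ((z_α + z_β) / d)²

z_α = 1.960 (for α = 0.025, one-sided)
z_β = 1.227 (for power = 0.89)
d = 0.8

n = 2 · ((1.960 + 1.227) / 0.8)²
n = 2 · (3.984)²
n ≈ 31.74
Round up to the next whole number: n = 32 per group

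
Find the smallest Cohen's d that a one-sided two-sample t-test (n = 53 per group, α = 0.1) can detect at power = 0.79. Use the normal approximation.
d ≈ 0.41

Minimum detectable effect (two-sample t-test, normal approximation):
d = (z_α + z_β) / √(n/2)
d = (1.282 + 0.806) / √(53/2)
d = 2.088 / 5.148
d ≈ 0.41

By Cohen's convention (0.2 small / 0.5 medium / 0.8 large): small effect.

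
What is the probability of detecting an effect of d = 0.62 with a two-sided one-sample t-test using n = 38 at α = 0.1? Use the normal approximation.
Power ≈ 0.99

Power calculation (one-sample t-test, normal approximation):
z_β = d · √n - z_{α/2}
z_β = 0.62 · √38 - 1.645
z_β = 0.62 · 6.164 - 1.645
z_β = 2.177

Power = Φ(z_β) = Φ(2.177) ≈ 0.985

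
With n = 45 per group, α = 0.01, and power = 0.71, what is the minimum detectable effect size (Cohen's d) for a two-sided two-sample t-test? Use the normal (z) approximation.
d ≈ 0.66

Minimum detectable effect (two-sample t-test, normal approximation):
d = (z_{α/2} + z_β) / √(n/2)
d = (2.576 + 0.553) / √(45/2)
d = 3.129 / 4.743
d ≈ 0.66

By Cohen's convention (0.2 small / 0.5 medium / 0.8 large): medium effect.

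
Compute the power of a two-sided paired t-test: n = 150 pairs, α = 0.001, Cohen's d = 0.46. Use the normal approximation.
Power ≈ 0.99

Power calculation (paired t-test, normal approximation):
z_β = d · √n - z_{α/2}
z_β = 0.46 · √150 - 3.291
z_β = 0.46 · 12.247 - 3.291
z_β = 2.343

Power = Φ(z_β) = Φ(2.343) ≈ 0.990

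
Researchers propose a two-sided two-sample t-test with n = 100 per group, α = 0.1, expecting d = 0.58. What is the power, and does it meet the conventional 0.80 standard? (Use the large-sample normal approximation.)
Power ≈ 0.99; the study is adequately powered (power ≥ 0.80)

Power calculation (two-sample t-test, normal approximation):
z_β = d · √(n/2) - z_{α/2}
z_β = 0.58 · √(100/2) - 1.645
z_β = 0.58 · 7.071 - 1.645
z_β = 2.456

Power = Φ(z_β) = Φ(2.456) ≈ 0.993

Effect size d = 0.58 is medium by Cohen's convention (0.2/0.5/0.8).

Threshold: power ≥ 0.80 is conventionally adequate.
Power ≈ 0.99 → the study is adequately powered (power ≥ 0.80).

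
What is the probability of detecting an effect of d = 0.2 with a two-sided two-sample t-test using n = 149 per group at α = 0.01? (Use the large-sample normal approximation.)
Power ≈ 0.20

Power calculation (two-sample t-test, normal approximation):
z_β = d · √(n/2) - z_{α/2}
z_β = 0.2 · √(149/2) - 2.576
z_β = 0.2 · 8.631 - 2.576
z_β = -0.850

Power = Φ(z_β) = Φ(-0.850) ≈ 0.198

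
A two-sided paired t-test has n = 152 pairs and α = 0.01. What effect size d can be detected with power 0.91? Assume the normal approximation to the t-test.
d ≈ 0.32

Minimum detectable effect (paired t-test, normal approximation):
d = (z_{α/2} + z_β) / √n
d = (2.576 + 1.341) / √152
d = 3.917 / 12.329
d ≈ 0.32

By Cohen's convention (0.2 small / 0.5 medium / 0.8 large): small effect.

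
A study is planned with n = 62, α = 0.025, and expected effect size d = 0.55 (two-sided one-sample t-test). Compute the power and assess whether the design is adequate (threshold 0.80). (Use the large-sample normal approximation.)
Power ≈ 0.98; the study is adequately powered (power ≥ 0.80)

Power calculation (one-sample t-test, normal approximation):
z_β = d · √n - z_{α/2}
z_β = 0.55 · √62 - 2.241
z_β = 0.55 · 7.874 - 2.241
z_β = 2.089

Power = Φ(z_β) = Φ(2.089) ≈ 0.982

Effect size d = 0.55 is medium by Cohen's convention (0.2/0.5/0.8).

Threshold: power ≥ 0.80 is conventionally adequate.
Power ≈ 0.98 → the study is adequately powered (power ≥ 0.80).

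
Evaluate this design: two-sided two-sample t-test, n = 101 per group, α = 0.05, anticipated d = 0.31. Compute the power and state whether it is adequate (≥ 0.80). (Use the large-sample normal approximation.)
Power ≈ 0.60; the study is underpowered (power < 0.80)

Power calculation (two-sample t-test, normal approximation):
z_β = d · √(n/2) - z_{α/2}
z_β = 0.31 · √(101/2) - 1.960
z_β = 0.31 · 7.106 - 1.960
z_β = 0.243

Power = Φ(z_β) = Φ(0.243) ≈ 0.596

Effect size d = 0.31 is small by Cohen's convention (0.2/0.5/0.8).

Threshold: power ≥ 0.80 is conventionally adequate.
Power ≈ 0.60 → the study is underpowered (power < 0.80).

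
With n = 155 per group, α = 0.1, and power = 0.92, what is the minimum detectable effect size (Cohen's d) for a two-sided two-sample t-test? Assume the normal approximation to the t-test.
d ≈ 0.35

Minimum detectable effect (two-sample t-test, normal approximation):
d = (z_{α/2} + z_β) / √(n/2)
d = (1.645 + 1.405) / √(155/2)
d = 3.050 / 8.803
d ≈ 0.35

By Cohen's convention (0.2 small / 0.5 medium / 0.8 large): small effect.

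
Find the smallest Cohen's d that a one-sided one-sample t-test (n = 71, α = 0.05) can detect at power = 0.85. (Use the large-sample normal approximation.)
d ≈ 0.32

Minimum detectable effect (one-sample t-test, normal approximation):
d = (z_α + z_β) / √n
d = (1.645 + 1.036) / √71
d = 2.681 / 8.426
d ≈ 0.32

By Cohen's convention (0.2 small / 0.5 medium / 0.8 large): small effect.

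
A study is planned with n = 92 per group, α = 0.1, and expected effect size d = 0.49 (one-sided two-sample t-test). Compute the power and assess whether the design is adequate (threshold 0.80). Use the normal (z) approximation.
Power ≈ 0.98; the study is adequately powered (power ≥ 0.80)

Power calculation (two-sample t-test, normal approximation):
z_β = d · √(n/2) - z_α
z_β = 0.49 · √(92/2) - 1.282
z_β = 0.49 · 6.782 - 1.282
z_β = 2.042

Power = Φ(z_β) = Φ(2.042) ≈ 0.979

Effect size d = 0.49 is small by Cohen's convention (0.2/0.5/0.8).

Threshold: power ≥ 0.80 is conventionally adequate.
Power ≈ 0.98 → the study is adequately powered (power ≥ 0.80).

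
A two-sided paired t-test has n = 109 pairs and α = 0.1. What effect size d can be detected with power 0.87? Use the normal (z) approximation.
d ≈ 0.27

Minimum detectable effect (paired t-test, normal approximation):
d = (z_{α/2} + z_β) / √n
d = (1.645 + 1.126) / √109
d = 2.771 / 10.440
d ≈ 0.27

By Cohen's convention (0.2 small / 0.5 medium / 0.8 large): small effect.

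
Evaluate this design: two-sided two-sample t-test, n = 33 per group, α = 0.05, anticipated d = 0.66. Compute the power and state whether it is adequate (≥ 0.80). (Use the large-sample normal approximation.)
Power ≈ 0.76; the study is underpowered (power < 0.80)

Power calculation (two-sample t-test, normal approximation):
z_β = d · √(n/2) - z_{α/2}
z_β = 0.66 · √(33/2) - 1.960
z_β = 0.66 · 4.062 - 1.960
z_β = 0.721

Power = Φ(z_β) = Φ(0.721) ≈ 0.765

Effect size d = 0.66 is medium by Cohen's convention (0.2/0.5/0.8).

Threshold: power ≥ 0.80 is conventionally adequate.
Power ≈ 0.76 → the study is underpowered (power < 0.80).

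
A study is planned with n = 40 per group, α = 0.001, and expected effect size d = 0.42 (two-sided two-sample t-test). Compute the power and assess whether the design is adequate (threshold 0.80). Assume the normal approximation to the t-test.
Power ≈ 0.08; the study is underpowered (power < 0.80)

Power calculation (two-sample t-test, normal approximation):
z_β = d · √(n/2) - z_{α/2}
z_β = 0.42 · √(40/2) - 3.291
z_β = 0.42 · 4.472 - 3.291
z_β = -1.412

Power = Φ(z_β) = Φ(-1.412) ≈ 0.079

Effect size d = 0.42 is small by Cohen's convention (0.2/0.5/0.8).

Threshold: power ≥ 0.80 is conventionally adequate.
Power ≈ 0.08 → the study is underpowered (power < 0.80).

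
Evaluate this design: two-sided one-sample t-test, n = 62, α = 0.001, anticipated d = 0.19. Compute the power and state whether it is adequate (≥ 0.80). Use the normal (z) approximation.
Power ≈ 0.04; the study is underpowered (power < 0.80)

Power calculation (one-sample t-test, normal approximation):
z_β = d · √n - z_{α/2}
z_β = 0.19 · √62 - 3.291
z_β = 0.19 · 7.874 - 3.291
z_β = -1.794

Power = Φ(z_β) = Φ(-1.794) ≈ 0.036

Effect size d = 0.19 is very small by Cohen's convention (0.2/0.5/0.8).

Threshold: power ≥ 0.80 is conventionally adequate.
Power ≈ 0.04 → the study is underpowered (power < 0.80).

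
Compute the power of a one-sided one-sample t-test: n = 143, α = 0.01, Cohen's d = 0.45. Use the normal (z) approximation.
Power ≈ 1.00

Power calculation (one-sample t-test, normal approximation):
z_β = d · √n - z_α
z_β = 0.45 · √143 - 2.326
z_β = 0.45 · 11.958 - 2.326
z_β = 3.055

Power = Φ(z_β) = Φ(3.055) ≈ 0.999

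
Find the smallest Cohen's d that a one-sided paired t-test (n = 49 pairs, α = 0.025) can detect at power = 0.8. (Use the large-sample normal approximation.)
d ≈ 0.40

Minimum detectable effect (paired t-test, normal approximation):
d = (z_α + z_β) / √n
d = (1.960 + 0.842) / √49
d = 2.802 / 7.000
d ≈ 0.40

By Cohen's convention (0.2 small / 0.5 medium / 0.8 large): small effect.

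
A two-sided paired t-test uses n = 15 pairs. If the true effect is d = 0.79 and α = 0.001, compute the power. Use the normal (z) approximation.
Power ≈ 0.41

Power calculation (paired t-test, normal approximation):
z_β = d · √n - z_{α/2}
z_β = 0.79 · √15 - 3.291
z_β = 0.79 · 3.873 - 3.291
z_β = -0.231

Power = Φ(z_β) = Φ(-0.231) ≈ 0.409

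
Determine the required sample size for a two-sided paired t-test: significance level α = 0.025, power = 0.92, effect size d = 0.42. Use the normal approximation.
n = 76 pairs

Sample size formula (paired t-test, normal approximation):
n = ((z_{α/2} + z_β) / d)²

z_{α/2} = 2.241 (for α = 0.025, two-sided)
z_β = 1.405 (for power = 0.92)
d = 0.42

n = ((2.241 + 1.405) / 0.42)²
n = (8.681)²
n ≈ 75.36
Round up to the next whole number: n = 76 pairs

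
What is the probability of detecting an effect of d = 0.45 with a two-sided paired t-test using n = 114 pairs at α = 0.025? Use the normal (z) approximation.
Power ≈ 0.99

Power calculation (paired t-test, normal approximation):
z_β = d · √n - z_{α/2}
z_β = 0.45 · √114 - 2.241
z_β = 0.45 · 10.677 - 2.241
z_β = 2.563

Power = Φ(z_β) = Φ(2.563) ≈ 0.995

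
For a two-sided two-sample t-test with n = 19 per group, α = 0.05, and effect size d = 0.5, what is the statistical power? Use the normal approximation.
Power ≈ 0.34

Power calculation (two-sample t-test, normal approximation):
z_β = d · √(n/2) - z_{α/2}
z_β = 0.5 · √(19/2) - 1.960
z_β = 0.5 · 3.082 - 1.960
z_β = -0.419

Power = Φ(z_β) = Φ(-0.419) ≈ 0.338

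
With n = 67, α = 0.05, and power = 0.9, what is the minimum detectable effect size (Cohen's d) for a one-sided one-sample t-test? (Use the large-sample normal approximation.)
d ≈ 0.36

Minimum detectable effect (one-sample t-test, normal approximation):
d = (z_α + z_β) / √n
d = (1.645 + 1.282) / √67
d = 2.926 / 8.185
d ≈ 0.36

By Cohen's convention (0.2 small / 0.5 medium / 0.8 large): small effect.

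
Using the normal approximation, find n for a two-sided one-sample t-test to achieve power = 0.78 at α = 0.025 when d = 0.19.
n = 252

Sample size formula (one-sample t-test, normal approximation):
n = ((z_{α/2} + z_β) / d)²

z_{α/2} = 2.241 (for α = 0.025, two-sided)
z_β = 0.772 (for power = 0.78)
d = 0.19

n = ((2.241 + 0.772) / 0.19)²
n = (15.858)²
n ≈ 251.48
Round up to the next whole number: n = 252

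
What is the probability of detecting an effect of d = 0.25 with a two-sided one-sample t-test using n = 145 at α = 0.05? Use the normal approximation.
Power ≈ 0.85

Power calculation (one-sample t-test, normal approximation):
z_β = d · √n - z_{α/2}
z_β = 0.25 · √145 - 1.960
z_β = 0.25 · 12.042 - 1.960
z_β = 1.050

Power = Φ(z_β) = Φ(1.050) ≈ 0.853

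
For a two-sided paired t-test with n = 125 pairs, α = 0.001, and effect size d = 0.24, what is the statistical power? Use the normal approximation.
Power ≈ 0.27

Power calculation (paired t-test, normal approximation):
z_β = d · √n - z_{α/2}
z_β = 0.24 · √125 - 3.291
z_β = 0.24 · 11.180 - 3.291
z_β = -0.607

Power = Φ(z_β) = Φ(-0.607) ≈ 0.272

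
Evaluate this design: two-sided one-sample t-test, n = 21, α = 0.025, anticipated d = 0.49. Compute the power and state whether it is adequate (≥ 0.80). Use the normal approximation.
Power ≈ 0.50; the study is underpowered (power < 0.80)

Power calculation (one-sample t-test, normal approximation):
z_β = d · √n - z_{α/2}
z_β = 0.49 · √21 - 2.241
z_β = 0.49 · 4.583 - 2.241
z_β = 0.004

Power = Φ(z_β) = Φ(0.004) ≈ 0.502

Effect size d = 0.49 is small by Cohen's convention (0.2/0.5/0.8).

Threshold: power ≥ 0.80 is conventionally adequate.
Power ≈ 0.50 → the study is underpowered (power < 0.80).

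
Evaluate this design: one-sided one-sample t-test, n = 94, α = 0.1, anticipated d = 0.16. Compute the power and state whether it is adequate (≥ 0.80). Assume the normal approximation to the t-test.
Power ≈ 0.61; the study is underpowered (power < 0.80)

Power calculation (one-sample t-test, normal approximation):
z_β = d · √n - z_α
z_β = 0.16 · √94 - 1.282
z_β = 0.16 · 9.695 - 1.282
z_β = 0.270

Power = Φ(z_β) = Φ(0.270) ≈ 0.606

Effect size d = 0.16 is very small by Cohen's convention (0.2/0.5/0.8).

Threshold: power ≥ 0.80 is conventionally adequate.
Power ≈ 0.61 → the study is underpowered (power < 0.80).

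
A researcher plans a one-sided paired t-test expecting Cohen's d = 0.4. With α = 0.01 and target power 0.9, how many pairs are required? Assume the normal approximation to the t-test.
n = 82 pairs

Sample size formula (paired t-test, normal approximation):
n = ((z_α + z_β) / d)²

z_α = 2.326 (for α = 0.01, one-sided)
z_β = 1.282 (for power = 0.9)
d = 0.4

n = ((2.326 + 1.282) / 0.4)²
n = (9.020)²
n ≈ 81.36
Round up to the next whole number: n = 82 pairs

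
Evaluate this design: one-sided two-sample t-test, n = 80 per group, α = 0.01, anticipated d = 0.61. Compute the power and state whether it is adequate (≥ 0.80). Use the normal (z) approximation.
Power ≈ 0.94; the study is adequately powered (power ≥ 0.80)

Power calculation (two-sample t-test, normal approximation):
z_β = d · √(n/2) - z_α
z_β = 0.61 · √(80/2) - 2.326
z_β = 0.61 · 6.325 - 2.326
z_β = 1.532

Power = Φ(z_β) = Φ(1.532) ≈ 0.937

Effect size d = 0.61 is medium by Cohen's convention (0.2/0.5/0.8).

Threshold: power ≥ 0.80 is conventionally adequate.
Power ≈ 0.94 → the study is adequately powered (power ≥ 0.80).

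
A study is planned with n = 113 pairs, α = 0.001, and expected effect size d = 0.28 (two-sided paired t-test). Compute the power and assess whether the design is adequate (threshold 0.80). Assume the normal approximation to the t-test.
Power ≈ 0.38; the study is underpowered (power < 0.80)

Power calculation (paired t-test, normal approximation):
z_β = d · √n - z_{α/2}
z_β = 0.28 · √113 - 3.291
z_β = 0.28 · 10.630 - 3.291
z_β = -0.314

Power = Φ(z_β) = Φ(-0.314) ≈ 0.377

Effect size d = 0.28 is small by Cohen's convention (0.2/0.5/0.8).

Threshold: power ≥ 0.80 is conventionally adequate.
Power ≈ 0.38 → the study is underpowered (power < 0.80).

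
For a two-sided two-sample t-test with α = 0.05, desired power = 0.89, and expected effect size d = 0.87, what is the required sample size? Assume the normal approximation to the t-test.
n = 27 per group

Sample size formula (two-sample t-test, normal approximation):
n = 2 · ((z_{α/2} + z_β) / d)²

z_{α/2} = 1.960 (for α = 0.05, two-sided)
z_β = 1.227 (for power = 0.89)
d = 0.87

n = 2 · ((1.960 + 1.227) / 0.87)²
n = 2 · (3.663)²
n ≈ 26.84
Round up to the next whole number: n = 27 per group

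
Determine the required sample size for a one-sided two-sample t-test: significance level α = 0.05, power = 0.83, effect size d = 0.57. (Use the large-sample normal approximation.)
n = 42 per group

Sample size formula (two-sample t-test, normal approximation):
n = 2 · ((z_α + z_β) / d)²

z_α = 1.645 (for α = 0.05, one-sided)
z_β = 0.954 (for power = 0.83)
d = 0.57

n = 2 · ((1.645 + 0.954) / 0.57)²
n = 2 · (4.560)²
n ≈ 41.59
Round up to the next whole number: n = 42 per group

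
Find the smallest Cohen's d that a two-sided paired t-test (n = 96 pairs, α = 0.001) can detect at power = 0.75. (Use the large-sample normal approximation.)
d ≈ 0.40

Minimum detectable effect (paired t-test, normal approximation):
d = (z_{α/2} + z_β) / √n
d = (3.291 + 0.674) / √96
d = 3.965 / 9.798
d ≈ 0.40

By Cohen's convention (0.2 small / 0.5 medium / 0.8 large): small effect.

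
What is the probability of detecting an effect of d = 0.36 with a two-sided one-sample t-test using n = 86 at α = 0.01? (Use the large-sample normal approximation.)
Power ≈ 0.78

Power calculation (one-sample t-test, normal approximation):
z_β = d · √n - z_{α/2}
z_β = 0.36 · √86 - 2.576
z_β = 0.36 · 9.274 - 2.576
z_β = 0.763

Power = Φ(z_β) = Φ(0.763) ≈ 0.777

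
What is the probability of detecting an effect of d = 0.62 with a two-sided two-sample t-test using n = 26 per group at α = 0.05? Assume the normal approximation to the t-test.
Power ≈ 0.61

Power calculation (two-sample t-test, normal approximation):
z_β = d · √(n/2) - z_{α/2}
z_β = 0.62 · √(26/2) - 1.960
z_β = 0.62 · 3.606 - 1.960
z_β = 0.275

Power = Φ(z_β) = Φ(0.275) ≈ 0.609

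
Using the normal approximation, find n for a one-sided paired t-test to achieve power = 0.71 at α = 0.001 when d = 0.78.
n = 22 pairs

Sample size formula (paired t-test, normal approximation):
n = ((z_α + z_β) / d)²

z_α = 3.090 (for α = 0.001, one-sided)
z_β = 0.553 (for power = 0.71)
d = 0.78

n = ((3.090 + 0.553) / 0.78)²
n = (4.671)²
n ≈ 21.82
Round up to the next whole number: n = 22 pairs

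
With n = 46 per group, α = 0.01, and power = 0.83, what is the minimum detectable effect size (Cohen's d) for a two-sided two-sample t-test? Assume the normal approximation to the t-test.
d ≈ 0.74

Minimum detectable effect (two-sample t-test, normal approximation):
d = (z_{α/2} + z_β) / √(n/2)
d = (2.576 + 0.954) / √(46/2)
d = 3.530 / 4.796
d ≈ 0.74

By Cohen's convention (0.2 small / 0.5 medium / 0.8 large): medium effect.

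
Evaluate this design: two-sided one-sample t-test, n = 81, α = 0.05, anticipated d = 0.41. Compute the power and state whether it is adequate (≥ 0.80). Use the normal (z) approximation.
Power ≈ 0.96; the study is adequately powered (power ≥ 0.80)

Power calculation (one-sample t-test, normal approximation):
z_β = d · √n - z_{α/2}
z_β = 0.41 · √81 - 1.960
z_β = 0.41 · 9.000 - 1.960
z_β = 1.730

Power = Φ(z_β) = Φ(1.730) ≈ 0.958

Effect size d = 0.41 is small by Cohen's convention (0.2/0.5/0.8).

Threshold: power ≥ 0.80 is conventionally adequate.
Power ≈ 0.96 → the study is adequately powered (power ≥ 0.80).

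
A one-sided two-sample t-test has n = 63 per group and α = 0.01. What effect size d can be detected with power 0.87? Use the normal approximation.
d ≈ 0.62

Minimum detectable effect (two-sample t-test, normal approximation):
d = (z_α + z_β) / √(n/2)
d = (2.326 + 1.126) / √(63/2)
d = 3.453 / 5.612
d ≈ 0.62

By Cohen's convention (0.2 small / 0.5 medium / 0.8 large): medium effect.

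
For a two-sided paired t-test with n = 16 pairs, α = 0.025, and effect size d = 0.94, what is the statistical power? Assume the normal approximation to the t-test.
Power ≈ 0.94

Power calculation (paired t-test, normal approximation):
z_β = d · √n - z_{α/2}
z_β = 0.94 · √16 - 2.241
z_β = 0.94 · 4.000 - 2.241
z_β = 1.519

Power = Φ(z_β) = Φ(1.519) ≈ 0.936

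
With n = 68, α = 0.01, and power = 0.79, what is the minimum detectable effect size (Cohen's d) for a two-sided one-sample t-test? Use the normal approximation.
d ≈ 0.41

Minimum detectable effect (one-sample t-test, normal approximation):
d = (z_{α/2} + z_β) / √n
d = (2.576 + 0.806) / √68
d = 3.382 / 8.246
d ≈ 0.41

By Cohen's convention (0.2 small / 0.5 medium / 0.8 large): small effect.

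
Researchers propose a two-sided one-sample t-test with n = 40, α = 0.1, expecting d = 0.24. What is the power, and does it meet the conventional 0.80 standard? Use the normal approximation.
Power ≈ 0.45; the study is underpowered (power < 0.80)

Power calculation (one-sample t-test, normal approximation):
z_β = d · √n - z_{α/2}
z_β = 0.24 · √40 - 1.645
z_β = 0.24 · 6.325 - 1.645
z_β = -0.127

Power = Φ(z_β) = Φ(-0.127) ≈ 0.449

Effect size d = 0.24 is small by Cohen's convention (0.2/0.5/0.8).

Threshold: power ≥ 0.80 is conventionally adequate.
Power ≈ 0.45 → the study is underpowered (power < 0.80).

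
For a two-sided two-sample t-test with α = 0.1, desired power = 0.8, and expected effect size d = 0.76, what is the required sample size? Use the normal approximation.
n = 22 per group

Sample size formula (two-sample t-test, normal approximation):
n = 2 · ((z_{α/2} + z_β) / d)²

z_{α/2} = 1.645 (for α = 0.1, two-sided)
z_β = 0.842 (for power = 0.8)
d = 0.76

n = 2 · ((1.645 + 0.842) / 0.76)²
n = 2 · (3.272)²
n ≈ 21.41
Round up to the next whole number: n = 22 per group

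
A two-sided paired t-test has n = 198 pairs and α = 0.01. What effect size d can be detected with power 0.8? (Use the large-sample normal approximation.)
d ≈ 0.24

Minimum detectable effect (paired t-test, normal approximation):
d = (z_{α/2} + z_β) / √n
d = (2.576 + 0.842) / √198
d = 3.417 / 14.071
d ≈ 0.24

By Cohen's convention (0.2 small / 0.5 medium / 0.8 large): small effect.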